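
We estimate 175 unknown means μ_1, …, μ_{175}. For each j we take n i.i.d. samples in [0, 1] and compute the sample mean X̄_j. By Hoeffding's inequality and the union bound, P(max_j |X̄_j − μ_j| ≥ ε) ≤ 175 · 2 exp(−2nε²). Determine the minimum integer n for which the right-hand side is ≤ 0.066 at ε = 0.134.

Need 2·175·exp(−2nε²) ≤ 0.066, i.e. exp(−2nε²) ≤ 0.066/350.
So 2nε² ≥ ln(350/0.066) = 8.576034.
Hence n ≥ 8.576034/(2·0.134²) = 238.807.
The smallest integer n is 239.

239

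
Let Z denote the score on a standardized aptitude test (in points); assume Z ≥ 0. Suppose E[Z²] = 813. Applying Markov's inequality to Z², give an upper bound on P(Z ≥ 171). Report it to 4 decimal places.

Since Z ≥ 0, the event {Z ≥ 171} is the same as {Z² ≥ 29241}.
Markov's inequality applied to Z² gives P(Z² ≥ 29241) ≤ E[Z²]/29241 = 813/29241 = 0.0278.

0.0278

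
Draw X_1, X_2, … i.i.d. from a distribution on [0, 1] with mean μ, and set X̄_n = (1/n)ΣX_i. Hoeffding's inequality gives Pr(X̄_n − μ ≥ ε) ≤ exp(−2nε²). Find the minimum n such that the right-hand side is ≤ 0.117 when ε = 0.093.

Require exp(−2nε²) ≤ 0.117, i.e. 2nε² ≥ ln(1/0.117) = 2.145581.
So n ≥ 2.145581 / (2·0.093²) = 124.036.
The smallest integer n is 125.

125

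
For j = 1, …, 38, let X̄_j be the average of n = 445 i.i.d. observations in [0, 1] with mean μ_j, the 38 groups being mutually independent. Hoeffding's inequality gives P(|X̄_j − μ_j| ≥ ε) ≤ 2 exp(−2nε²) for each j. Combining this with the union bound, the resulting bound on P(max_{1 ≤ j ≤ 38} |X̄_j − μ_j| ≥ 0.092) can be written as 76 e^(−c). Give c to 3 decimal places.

Union bound over the 38 events: P(max_{1 ≤ j ≤ 38} |X̄_j − μ_j| ≥ 0.092) ≤ 38·2·exp(−2nε²) = 76 exp(−2·445·0.092²).
So c = 2·445·0.092² = 7.5330.

7.533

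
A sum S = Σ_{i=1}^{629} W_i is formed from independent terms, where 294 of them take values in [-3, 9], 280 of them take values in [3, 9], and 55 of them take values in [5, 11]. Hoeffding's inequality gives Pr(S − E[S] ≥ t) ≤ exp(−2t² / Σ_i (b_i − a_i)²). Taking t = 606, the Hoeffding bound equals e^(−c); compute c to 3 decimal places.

Σ(b_i − a_i)² = 294·12² + 280·6² + 55·6² = 54396.
c = 2t² / 54396 = 2·606² / 54396 = 13.5023.

13.502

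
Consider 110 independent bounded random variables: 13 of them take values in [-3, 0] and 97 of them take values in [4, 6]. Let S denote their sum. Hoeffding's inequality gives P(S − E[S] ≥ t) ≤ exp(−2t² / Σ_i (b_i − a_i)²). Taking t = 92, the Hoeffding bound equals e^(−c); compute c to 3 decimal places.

Σ(b_i − a_i)² = 13·3² + 97·2² = 505.
c = 2t² / 505 = 2·92² / 505 = 33.5208.

33.521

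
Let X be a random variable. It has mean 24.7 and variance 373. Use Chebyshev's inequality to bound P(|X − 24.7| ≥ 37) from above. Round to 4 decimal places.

Chebyshev: P(|X − μ| ≥ t) ≤ Var(X)/t².
Bound = 373 / 1369 = 0.2725.

0.2725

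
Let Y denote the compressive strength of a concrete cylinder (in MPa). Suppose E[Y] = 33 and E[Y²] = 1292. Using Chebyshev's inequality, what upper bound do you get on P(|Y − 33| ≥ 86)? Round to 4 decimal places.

0.0274

Var(Y) = E[Y²] − (E[Y])² = 1292 − 1089 = 203.
Chebyshev's inequality: P(|Y − μ| ≥ t) ≤ Var(Y)/t² = 203/7396 = 0.0274.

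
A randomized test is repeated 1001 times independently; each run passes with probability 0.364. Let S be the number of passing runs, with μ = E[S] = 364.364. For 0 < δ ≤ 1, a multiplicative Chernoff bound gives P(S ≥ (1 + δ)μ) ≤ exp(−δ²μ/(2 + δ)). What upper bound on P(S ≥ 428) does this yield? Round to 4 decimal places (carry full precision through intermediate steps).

Write 428 = (1 + δ)μ, so δ = 428/364.364 − 1 = 0.1746495…
Then the exponent is δ²μ/(2 + δ) = (428 − μ)² / (μ·(2 + δ)) = 5.110707.
Bound = exp(−5.110707) = 0.00603.

0.0060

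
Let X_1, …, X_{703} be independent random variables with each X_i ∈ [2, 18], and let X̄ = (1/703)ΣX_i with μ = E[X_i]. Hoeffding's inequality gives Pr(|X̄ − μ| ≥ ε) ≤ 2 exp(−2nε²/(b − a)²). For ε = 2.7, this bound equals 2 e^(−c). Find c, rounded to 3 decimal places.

40.038

c = 2nε²/(b − a)² = 2·703·2.7² / 16² = 40.0380.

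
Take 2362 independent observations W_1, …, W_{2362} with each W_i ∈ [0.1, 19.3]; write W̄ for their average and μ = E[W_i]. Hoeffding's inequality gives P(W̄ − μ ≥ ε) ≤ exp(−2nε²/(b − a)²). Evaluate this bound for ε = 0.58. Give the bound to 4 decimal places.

Exponent: 2nε²/(b − a)² = 2·2362·0.58² / 19.2² = 4.31086.
Bound = exp(−4.31086) = 0.01342.

0.0134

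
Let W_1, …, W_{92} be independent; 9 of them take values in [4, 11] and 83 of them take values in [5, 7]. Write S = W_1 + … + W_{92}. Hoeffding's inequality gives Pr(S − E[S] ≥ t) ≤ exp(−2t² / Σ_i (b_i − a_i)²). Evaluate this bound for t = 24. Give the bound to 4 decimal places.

0.2253

Σ(b_i − a_i)² = 9·7² + 83·2² = 773.
Exponent = 2·24² / 773 = 1.49030.
Bound = exp(−1.49030) = 0.22531.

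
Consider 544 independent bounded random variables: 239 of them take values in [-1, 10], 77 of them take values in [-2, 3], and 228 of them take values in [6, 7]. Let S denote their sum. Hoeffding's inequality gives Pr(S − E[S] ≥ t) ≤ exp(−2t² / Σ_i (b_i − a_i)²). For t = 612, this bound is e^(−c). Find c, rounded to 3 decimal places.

Σ(b_i − a_i)² = 239·11² + 77·5² + 228·1² = 31072.
c = 2t² / 31072 = 2·612² / 31072 = 24.1081.

24.108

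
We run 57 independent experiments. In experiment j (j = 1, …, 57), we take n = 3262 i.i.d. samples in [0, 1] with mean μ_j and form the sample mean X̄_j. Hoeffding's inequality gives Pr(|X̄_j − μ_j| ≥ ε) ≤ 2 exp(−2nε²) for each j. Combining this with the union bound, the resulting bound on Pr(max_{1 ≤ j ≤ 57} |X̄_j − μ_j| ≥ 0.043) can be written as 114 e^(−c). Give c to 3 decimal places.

Union bound over the 57 events: Pr(max_{1 ≤ j ≤ 57} |X̄_j − μ_j| ≥ 0.043) ≤ 57·2·exp(−2nε²) = 114 exp(−2·3262·0.043²).
So c = 2·3262·0.043² = 12.0629.

12.063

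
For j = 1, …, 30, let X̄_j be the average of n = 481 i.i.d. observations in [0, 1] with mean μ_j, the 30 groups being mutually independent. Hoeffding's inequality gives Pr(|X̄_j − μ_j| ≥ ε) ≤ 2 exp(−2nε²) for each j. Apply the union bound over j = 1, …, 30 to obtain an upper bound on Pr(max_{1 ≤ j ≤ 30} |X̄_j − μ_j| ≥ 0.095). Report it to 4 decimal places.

0.0102

Per-experiment Hoeffding bound: 2·exp(−2·481·0.095²) = 2·exp(−8.68205) = 0.00033921.
Union bound over 30 events: 30·0.00033921 = 0.01018.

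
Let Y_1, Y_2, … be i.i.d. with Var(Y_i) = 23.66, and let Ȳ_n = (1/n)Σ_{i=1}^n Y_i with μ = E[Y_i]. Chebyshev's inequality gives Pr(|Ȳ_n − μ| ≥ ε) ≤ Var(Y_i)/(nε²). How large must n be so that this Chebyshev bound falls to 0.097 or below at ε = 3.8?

Require 23.66/(n·3.8²) ≤ 0.097, i.e. n ≥ 23.66/(0.097·3.8²) = 16.892.
The smallest integer n is 17.

17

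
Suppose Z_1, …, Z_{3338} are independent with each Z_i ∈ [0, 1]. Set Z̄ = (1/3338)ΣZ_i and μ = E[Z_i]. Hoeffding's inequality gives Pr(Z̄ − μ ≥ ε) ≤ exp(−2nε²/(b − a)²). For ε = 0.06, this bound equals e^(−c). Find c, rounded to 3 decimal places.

24.034

c = 2nε²/(b − a)² = 2·3338·0.06² / 1² = 24.0336.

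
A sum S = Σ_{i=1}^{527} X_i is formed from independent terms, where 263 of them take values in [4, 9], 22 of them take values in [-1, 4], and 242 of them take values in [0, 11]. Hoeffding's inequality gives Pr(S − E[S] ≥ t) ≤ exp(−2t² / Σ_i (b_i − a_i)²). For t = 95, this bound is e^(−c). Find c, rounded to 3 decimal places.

Σ(b_i − a_i)² = 263·5² + 22·5² + 242·11² = 36407.
c = 2t² / 36407 = 2·95² / 36407 = 0.4958.

0.496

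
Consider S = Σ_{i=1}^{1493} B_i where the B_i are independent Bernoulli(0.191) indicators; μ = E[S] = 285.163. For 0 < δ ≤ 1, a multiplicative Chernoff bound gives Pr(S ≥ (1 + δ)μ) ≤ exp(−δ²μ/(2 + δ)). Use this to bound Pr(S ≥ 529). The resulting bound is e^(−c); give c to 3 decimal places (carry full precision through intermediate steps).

73.028

Write 529 = (1 + δ)μ, so δ = 529/285.163 − 1 = 0.8550794…
Then the exponent is δ²μ/(2 + δ) = (529 − μ)² / (μ·(2 + δ)) = 73.027738.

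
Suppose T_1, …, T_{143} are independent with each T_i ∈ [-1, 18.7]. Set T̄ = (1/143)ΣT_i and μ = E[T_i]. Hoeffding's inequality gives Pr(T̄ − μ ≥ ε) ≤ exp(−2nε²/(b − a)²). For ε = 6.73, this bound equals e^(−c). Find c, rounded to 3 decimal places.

33.378

c = 2nε²/(b − a)² = 2·143·6.73² / 19.7² = 33.3783.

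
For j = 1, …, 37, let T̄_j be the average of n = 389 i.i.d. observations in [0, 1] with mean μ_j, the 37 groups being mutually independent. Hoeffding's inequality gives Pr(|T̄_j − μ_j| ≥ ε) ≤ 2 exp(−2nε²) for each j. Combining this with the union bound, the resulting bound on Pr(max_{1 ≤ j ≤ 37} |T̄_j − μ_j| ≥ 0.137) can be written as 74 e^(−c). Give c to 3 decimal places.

Union bound over the 37 events: Pr(max_{1 ≤ j ≤ 37} |T̄_j − μ_j| ≥ 0.137) ≤ 37·2·exp(−2nε²) = 74 exp(−2·389·0.137²).
So c = 2·389·0.137² = 14.6023.

14.602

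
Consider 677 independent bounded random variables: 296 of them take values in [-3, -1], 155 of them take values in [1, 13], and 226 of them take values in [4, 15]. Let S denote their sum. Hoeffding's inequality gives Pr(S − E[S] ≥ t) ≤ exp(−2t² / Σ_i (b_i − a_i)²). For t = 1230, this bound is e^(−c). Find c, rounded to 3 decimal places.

Σ(b_i − a_i)² = 296·2² + 155·12² + 226·11² = 50850.
c = 2t² / 50850 = 2·1230² / 50850 = 59.5044.

59.504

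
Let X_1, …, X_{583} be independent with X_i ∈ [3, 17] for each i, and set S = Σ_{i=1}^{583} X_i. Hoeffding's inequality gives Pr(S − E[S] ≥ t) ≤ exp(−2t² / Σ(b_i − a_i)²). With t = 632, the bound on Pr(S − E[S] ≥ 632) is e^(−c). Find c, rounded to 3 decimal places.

Σ(b_i − a_i)² = 583·(14)² = 114268.
c = 2t²/114268 = 2·632²/114268 = 6.9910.

6.991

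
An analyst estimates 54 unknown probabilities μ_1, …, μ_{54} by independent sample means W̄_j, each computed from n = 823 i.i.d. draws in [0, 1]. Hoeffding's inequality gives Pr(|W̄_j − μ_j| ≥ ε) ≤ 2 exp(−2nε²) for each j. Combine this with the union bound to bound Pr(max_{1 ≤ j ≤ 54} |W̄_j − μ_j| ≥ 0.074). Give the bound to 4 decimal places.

Per-experiment Hoeffding bound: 2·exp(−2·823·0.074²) = 2·exp(−9.01350) = 0.00024351.
Union bound over 54 events: 54·0.00024351 = 0.01315.

0.0131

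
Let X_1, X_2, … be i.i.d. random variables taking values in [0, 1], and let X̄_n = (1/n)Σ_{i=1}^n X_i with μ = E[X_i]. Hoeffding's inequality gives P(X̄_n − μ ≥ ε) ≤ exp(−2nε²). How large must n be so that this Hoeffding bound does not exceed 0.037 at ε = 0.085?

Require exp(−2nε²) ≤ 0.037, i.e. 2nε² ≥ ln(1/0.037) = 3.296837.
So n ≥ 3.296837 / (2·0.085²) = 228.155.
The smallest integer n is 229.

229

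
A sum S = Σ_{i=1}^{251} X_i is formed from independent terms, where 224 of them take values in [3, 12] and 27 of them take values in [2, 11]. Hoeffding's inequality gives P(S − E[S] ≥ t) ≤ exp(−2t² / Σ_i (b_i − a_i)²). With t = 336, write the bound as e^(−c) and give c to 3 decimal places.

Σ(b_i − a_i)² = 224·9² + 27·9² = 20331.
c = 2t² / 20331 = 2·336² / 20331 = 11.1058.

11.106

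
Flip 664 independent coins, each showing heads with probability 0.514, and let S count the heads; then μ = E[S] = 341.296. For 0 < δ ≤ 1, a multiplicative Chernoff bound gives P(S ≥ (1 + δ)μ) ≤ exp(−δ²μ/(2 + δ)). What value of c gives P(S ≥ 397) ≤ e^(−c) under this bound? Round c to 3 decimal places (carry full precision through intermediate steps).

Write 397 = (1 + δ)μ, so δ = 397/341.296 − 1 = 0.1632132…
Then the exponent is δ²μ/(2 + δ) = (397 − μ)² / (μ·(2 + δ)) = 4.202834.

4.203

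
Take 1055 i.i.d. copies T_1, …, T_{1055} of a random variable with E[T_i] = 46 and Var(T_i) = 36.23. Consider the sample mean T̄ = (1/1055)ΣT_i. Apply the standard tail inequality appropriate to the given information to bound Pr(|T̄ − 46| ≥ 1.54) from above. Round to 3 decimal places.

0.014

With mean and variance of each term known, Chebyshev's inequality bounds the deviation of the sum (or sample mean).
Var(T̄) = Var(T_i)/n = 36.23/1055 = 0.034341.
Chebyshev: Pr(|T̄ − 46| ≥ 1.54) ≤ Var(T̄)/(1.54)² = 36.23/(1055·1.54²) = 0.0145.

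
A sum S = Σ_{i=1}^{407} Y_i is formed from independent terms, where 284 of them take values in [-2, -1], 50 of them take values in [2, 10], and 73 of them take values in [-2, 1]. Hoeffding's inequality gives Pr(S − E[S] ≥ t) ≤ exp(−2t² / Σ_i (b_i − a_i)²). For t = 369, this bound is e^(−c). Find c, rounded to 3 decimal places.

65.762

Σ(b_i − a_i)² = 284·1² + 50·8² + 73·3² = 4141.
c = 2t² / 4141 = 2·369² / 4141 = 65.7624.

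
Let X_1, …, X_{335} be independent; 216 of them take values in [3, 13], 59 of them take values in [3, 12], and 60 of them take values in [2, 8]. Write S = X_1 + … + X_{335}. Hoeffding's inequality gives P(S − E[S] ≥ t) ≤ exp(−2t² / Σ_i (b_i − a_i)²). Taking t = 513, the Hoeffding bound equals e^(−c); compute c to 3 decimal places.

Σ(b_i − a_i)² = 216·10² + 59·9² + 60·6² = 28539.
c = 2t² / 28539 = 2·513² / 28539 = 18.4428.

18.443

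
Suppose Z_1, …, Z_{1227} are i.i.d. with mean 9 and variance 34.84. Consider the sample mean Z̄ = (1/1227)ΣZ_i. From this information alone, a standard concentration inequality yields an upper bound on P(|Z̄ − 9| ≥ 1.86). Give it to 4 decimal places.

0.0082

With mean and variance of each term known, Chebyshev's inequality bounds the deviation of the sum (or sample mean).
Var(Z̄) = Var(Z_i)/n = 34.84/1227 = 0.028394.
Chebyshev: P(|Z̄ − 9| ≥ 1.86) ≤ Var(Z̄)/(1.86)² = 34.84/(1227·1.86²) = 0.0082.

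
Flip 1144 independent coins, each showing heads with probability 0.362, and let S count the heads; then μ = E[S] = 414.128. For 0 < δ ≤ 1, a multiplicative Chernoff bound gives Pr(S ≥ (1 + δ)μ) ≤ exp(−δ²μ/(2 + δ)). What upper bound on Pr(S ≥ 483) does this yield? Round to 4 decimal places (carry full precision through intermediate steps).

0.0051

Write 483 = (1 + δ)μ, so δ = 483/414.128 − 1 = 0.1663061…
Then the exponent is δ²μ/(2 + δ) = (483 − μ)² / (μ·(2 + δ)) = 5.287264.
Bound = exp(−5.287264) = 0.00506.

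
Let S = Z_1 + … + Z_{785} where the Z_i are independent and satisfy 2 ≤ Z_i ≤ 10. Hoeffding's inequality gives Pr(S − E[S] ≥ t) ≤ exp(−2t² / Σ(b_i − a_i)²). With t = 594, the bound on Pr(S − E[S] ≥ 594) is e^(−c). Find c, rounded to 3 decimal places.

Σ(b_i − a_i)² = 785·(8)² = 50240.
c = 2t²/50240 = 2·594²/50240 = 14.0460.

14.046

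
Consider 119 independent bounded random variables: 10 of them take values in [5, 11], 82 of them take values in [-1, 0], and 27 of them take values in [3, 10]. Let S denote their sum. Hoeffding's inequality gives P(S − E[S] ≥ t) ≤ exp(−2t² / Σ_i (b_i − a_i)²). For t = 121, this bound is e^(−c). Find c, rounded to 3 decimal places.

16.590

Σ(b_i − a_i)² = 10·6² + 82·1² + 27·7² = 1765.
c = 2t² / 1765 = 2·121² / 1765 = 16.5904.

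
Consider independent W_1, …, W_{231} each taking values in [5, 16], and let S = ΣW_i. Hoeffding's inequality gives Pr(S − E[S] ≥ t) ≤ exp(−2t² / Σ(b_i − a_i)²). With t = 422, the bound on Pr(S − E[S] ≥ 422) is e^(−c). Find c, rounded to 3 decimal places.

12.743

Σ(b_i − a_i)² = 231·(11)² = 27951.
c = 2t²/27951 = 2·422²/27951 = 12.7426.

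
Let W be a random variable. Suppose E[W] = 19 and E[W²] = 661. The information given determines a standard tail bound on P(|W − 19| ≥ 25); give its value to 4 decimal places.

The first two moments determine the variance, so Chebyshev's inequality is the sharpest standard bound available.
Var(W) = E[W²] − (E[W])² = 661 − 361 = 300.
Chebyshev's inequality: P(|W − μ| ≥ t) ≤ Var(W)/t² = 300/625 = 0.4800.

0.4800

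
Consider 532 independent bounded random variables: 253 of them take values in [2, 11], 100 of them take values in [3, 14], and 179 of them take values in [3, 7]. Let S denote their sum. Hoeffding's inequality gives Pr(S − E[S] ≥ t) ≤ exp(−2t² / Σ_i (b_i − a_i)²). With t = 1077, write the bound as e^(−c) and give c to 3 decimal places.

65.427

Σ(b_i − a_i)² = 253·9² + 100·11² + 179·4² = 35457.
c = 2t² / 35457 = 2·1077² / 35457 = 65.4274.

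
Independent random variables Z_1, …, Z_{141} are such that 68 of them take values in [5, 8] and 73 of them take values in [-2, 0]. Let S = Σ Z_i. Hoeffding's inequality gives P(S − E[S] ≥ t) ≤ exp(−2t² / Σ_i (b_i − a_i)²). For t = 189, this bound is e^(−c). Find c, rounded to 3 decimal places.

Σ(b_i − a_i)² = 68·3² + 73·2² = 904.
c = 2t² / 904 = 2·189² / 904 = 79.0288.

79.029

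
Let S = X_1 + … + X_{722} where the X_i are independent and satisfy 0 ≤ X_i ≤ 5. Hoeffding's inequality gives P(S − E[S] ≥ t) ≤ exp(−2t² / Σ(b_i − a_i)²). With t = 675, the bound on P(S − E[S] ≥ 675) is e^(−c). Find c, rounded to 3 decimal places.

Σ(b_i − a_i)² = 722·(5)² = 18050.
c = 2t²/18050 = 2·675²/18050 = 50.4848.

50.485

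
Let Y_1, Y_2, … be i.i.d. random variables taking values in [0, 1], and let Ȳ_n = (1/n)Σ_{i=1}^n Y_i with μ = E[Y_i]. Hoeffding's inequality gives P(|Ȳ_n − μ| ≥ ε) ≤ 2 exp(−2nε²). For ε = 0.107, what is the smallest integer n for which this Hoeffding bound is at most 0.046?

Require 2·exp(−2nε²) ≤ 0.046, i.e. 2nε² ≥ ln(2/0.046) = 3.772261.
So n ≥ 3.772261 / (2·0.107²) = 164.742.
The smallest integer n is 165.

165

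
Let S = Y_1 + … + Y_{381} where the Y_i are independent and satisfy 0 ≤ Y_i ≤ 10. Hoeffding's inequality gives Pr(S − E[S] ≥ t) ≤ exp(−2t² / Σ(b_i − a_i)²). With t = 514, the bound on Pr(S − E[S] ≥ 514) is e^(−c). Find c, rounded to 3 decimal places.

13.869

Σ(b_i − a_i)² = 381·(10)² = 38100.
c = 2t²/38100 = 2·514²/38100 = 13.8686.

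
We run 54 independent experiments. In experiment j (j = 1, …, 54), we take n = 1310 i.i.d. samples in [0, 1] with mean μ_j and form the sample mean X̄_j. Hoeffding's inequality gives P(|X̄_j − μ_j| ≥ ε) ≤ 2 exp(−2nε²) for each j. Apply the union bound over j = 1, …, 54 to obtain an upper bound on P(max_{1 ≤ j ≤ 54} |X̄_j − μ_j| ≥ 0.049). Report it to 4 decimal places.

Per-experiment Hoeffding bound: 2·exp(−2·1310·0.049²) = 2·exp(−6.29062) = 0.0037072.
Union bound over 54 events: 54·0.0037072 = 0.20019.

0.2002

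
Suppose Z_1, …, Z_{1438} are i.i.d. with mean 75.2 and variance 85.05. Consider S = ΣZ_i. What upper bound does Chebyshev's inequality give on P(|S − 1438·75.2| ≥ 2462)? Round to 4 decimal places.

0.0202

Var(S) = n·Var(Z_i) = 1438·85.05 = 122301.9.
Chebyshev: P(|S − 1438·75.2| ≥ 2462) ≤ Var(S)/2462² = 122301.9/6061444 = 0.0202.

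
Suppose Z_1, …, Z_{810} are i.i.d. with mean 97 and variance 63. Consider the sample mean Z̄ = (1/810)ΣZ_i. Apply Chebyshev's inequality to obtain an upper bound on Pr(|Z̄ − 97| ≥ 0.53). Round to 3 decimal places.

Var(Z̄) = Var(Z_i)/n = 63/810 = 0.077778.
Chebyshev: Pr(|Z̄ − 97| ≥ 0.53) ≤ Var(Z̄)/(0.53)² = 63/(810·0.53²) = 0.2769.

0.277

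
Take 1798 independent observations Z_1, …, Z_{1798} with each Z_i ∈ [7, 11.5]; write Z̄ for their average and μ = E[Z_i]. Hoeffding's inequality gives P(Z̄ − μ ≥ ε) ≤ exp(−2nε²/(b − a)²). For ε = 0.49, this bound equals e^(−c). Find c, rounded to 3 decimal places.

c = 2nε²/(b − a)² = 2·1798·0.49² / 4.5² = 42.6370.

42.637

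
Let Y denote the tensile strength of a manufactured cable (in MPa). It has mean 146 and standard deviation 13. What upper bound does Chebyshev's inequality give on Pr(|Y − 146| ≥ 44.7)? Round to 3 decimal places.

0.085

Chebyshev: Pr(|Y − μ| ≥ t) ≤ Var(Y)/t².
Var(Y) = σ² = 13² = 169.
Bound = 169 / 1998.09 = 0.0846.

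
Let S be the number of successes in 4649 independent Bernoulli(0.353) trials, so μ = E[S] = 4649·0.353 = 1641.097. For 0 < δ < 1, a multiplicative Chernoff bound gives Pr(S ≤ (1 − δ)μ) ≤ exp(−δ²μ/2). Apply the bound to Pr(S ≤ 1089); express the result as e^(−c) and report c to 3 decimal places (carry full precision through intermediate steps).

Write 1089 = (1 − δ)μ, so δ = 1 − 1089/1641.097 = 0.3364195…
Then the exponent is δ²μ/2 = (μ − 1089)²/(2μ) = 92.868093.

92.868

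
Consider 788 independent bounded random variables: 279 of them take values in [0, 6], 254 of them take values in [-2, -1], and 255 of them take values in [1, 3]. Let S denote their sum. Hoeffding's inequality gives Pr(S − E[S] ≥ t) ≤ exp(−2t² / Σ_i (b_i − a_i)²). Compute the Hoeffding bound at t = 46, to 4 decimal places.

0.6880

Σ(b_i − a_i)² = 279·6² + 254·1² + 255·2² = 11318.
Exponent = 2·46² / 11318 = 0.37392.
Bound = exp(−0.37392) = 0.68803.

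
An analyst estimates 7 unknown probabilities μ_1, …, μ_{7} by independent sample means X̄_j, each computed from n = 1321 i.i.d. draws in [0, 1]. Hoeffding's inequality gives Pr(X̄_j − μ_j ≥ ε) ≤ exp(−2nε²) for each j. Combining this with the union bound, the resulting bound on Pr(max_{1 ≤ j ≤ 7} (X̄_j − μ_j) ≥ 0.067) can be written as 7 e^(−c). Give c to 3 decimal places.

11.860

Union bound over the 7 events: Pr(max_{1 ≤ j ≤ 7} (X̄_j − μ_j) ≥ 0.067) ≤ 7·exp(−2nε²) = 7 exp(−2·1321·0.067²).
So c = 2·1321·0.067² = 11.8599.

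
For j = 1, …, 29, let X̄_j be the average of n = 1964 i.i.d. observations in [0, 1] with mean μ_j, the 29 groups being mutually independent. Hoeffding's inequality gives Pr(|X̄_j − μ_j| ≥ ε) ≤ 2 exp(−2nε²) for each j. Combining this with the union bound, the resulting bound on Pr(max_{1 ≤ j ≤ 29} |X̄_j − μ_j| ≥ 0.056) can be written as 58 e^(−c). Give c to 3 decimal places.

Union bound over the 29 events: Pr(max_{1 ≤ j ≤ 29} |X̄_j − μ_j| ≥ 0.056) ≤ 29·2·exp(−2nε²) = 58 exp(−2·1964·0.056²).
So c = 2·1964·0.056² = 12.3182.

12.318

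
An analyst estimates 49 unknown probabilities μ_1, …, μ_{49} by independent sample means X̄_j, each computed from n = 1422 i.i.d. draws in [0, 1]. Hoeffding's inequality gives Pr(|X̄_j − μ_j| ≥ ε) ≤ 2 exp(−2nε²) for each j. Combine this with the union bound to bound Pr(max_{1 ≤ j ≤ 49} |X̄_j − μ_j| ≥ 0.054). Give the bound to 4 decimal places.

Per-experiment Hoeffding bound: 2·exp(−2·1422·0.054²) = 2·exp(−8.29310) = 0.00050047.
Union bound over 49 events: 49·0.00050047 = 0.02452.

0.0245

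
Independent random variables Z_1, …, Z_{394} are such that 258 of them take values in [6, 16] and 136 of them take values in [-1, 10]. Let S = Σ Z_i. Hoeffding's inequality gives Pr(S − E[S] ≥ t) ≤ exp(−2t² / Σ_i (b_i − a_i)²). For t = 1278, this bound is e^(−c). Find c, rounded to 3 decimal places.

77.304

Σ(b_i − a_i)² = 258·10² + 136·11² = 42256.
c = 2t² / 42256 = 2·1278² / 42256 = 77.3042.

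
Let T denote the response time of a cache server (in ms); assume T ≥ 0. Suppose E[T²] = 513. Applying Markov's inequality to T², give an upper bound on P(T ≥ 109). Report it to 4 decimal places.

0.0432

Since T ≥ 0, the event {T ≥ 109} is the same as {T² ≥ 11881}.
Markov's inequality applied to T² gives P(T² ≥ 11881) ≤ E[T²]/11881 = 513/11881 = 0.0432.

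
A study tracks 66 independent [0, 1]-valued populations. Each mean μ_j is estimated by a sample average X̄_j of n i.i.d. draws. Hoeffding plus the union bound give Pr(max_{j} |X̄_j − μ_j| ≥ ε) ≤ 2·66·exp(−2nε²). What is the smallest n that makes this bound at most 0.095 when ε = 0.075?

644

Need 2·66·exp(−2nε²) ≤ 0.095, i.e. exp(−2nε²) ≤ 0.095/132.
So 2nε² ≥ ln(132/0.095) = 7.236680.
Hence n ≥ 7.236680/(2·0.075²) = 643.260.
The smallest integer n is 644.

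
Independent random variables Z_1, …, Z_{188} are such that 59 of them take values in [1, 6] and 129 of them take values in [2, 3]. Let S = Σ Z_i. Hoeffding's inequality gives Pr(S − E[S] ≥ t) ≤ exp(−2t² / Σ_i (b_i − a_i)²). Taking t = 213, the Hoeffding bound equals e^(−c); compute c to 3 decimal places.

56.570

Σ(b_i − a_i)² = 59·5² + 129·1² = 1604.
c = 2t² / 1604 = 2·213² / 1604 = 56.5698.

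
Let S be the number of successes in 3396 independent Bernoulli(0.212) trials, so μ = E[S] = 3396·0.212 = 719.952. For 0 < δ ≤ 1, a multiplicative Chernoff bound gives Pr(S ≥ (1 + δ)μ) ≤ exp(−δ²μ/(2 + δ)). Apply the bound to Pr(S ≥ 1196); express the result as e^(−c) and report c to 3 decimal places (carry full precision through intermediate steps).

118.282

Write 1196 = (1 + δ)μ, so δ = 1196/719.952 − 1 = 0.6612219…
Then the exponent is δ²μ/(2 + δ) = (1196 − μ)² / (μ·(2 + δ)) = 118.281511.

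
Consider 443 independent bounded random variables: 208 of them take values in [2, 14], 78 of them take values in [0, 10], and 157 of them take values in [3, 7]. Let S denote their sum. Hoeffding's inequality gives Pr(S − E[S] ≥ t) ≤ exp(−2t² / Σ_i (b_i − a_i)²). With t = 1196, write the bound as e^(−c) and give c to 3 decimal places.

71.052

Σ(b_i − a_i)² = 208·12² + 78·10² + 157·4² = 40264.
c = 2t² / 40264 = 2·1196² / 40264 = 71.0519.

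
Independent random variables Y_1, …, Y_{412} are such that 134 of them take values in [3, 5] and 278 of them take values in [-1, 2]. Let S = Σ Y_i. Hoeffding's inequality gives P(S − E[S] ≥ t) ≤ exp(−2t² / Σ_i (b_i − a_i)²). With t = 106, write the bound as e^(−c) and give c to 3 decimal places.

Σ(b_i − a_i)² = 134·2² + 278·3² = 3038.
c = 2t² / 3038 = 2·106² / 3038 = 7.3970.

7.397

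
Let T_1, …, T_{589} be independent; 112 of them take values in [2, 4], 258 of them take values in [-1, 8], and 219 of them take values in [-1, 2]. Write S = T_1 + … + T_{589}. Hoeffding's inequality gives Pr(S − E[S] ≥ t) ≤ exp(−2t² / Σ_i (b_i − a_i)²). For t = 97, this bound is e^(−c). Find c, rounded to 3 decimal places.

0.807

Σ(b_i − a_i)² = 112·2² + 258·9² + 219·3² = 23317.
c = 2t² / 23317 = 2·97² / 23317 = 0.8071.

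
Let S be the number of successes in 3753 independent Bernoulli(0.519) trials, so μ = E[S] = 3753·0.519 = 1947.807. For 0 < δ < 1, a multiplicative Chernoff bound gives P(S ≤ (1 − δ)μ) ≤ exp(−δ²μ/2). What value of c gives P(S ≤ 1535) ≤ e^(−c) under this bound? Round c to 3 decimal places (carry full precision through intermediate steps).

Write 1535 = (1 − δ)μ, so δ = 1 − 1535/1947.807 = 0.2119342…
Then the exponent is δ²μ/2 = (μ − 1535)²/(2μ) = 43.743969.

43.744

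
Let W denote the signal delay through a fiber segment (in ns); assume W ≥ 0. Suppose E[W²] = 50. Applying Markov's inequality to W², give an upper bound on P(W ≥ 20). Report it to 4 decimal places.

Since W ≥ 0, the event {W ≥ 20} is the same as {W² ≥ 400}.
Markov's inequality applied to W² gives P(W² ≥ 400) ≤ E[W²]/400 = 50/400 = 0.1250.

0.1250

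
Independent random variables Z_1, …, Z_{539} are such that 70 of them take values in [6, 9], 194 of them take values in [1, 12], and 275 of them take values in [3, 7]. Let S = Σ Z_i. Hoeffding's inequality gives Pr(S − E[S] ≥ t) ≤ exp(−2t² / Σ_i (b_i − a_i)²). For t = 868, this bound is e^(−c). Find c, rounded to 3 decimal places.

Σ(b_i − a_i)² = 70·3² + 194·11² + 275·4² = 28504.
c = 2t² / 28504 = 2·868² / 28504 = 52.8644.

52.864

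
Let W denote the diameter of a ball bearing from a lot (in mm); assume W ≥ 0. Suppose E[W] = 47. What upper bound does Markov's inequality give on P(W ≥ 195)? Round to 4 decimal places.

0.2410

Markov's inequality: for a non-negative random variable, P(W ≥ a) ≤ E[W]/a.
Here E[W] = 47 and a = 195, so the bound is 47/195 = 0.2410.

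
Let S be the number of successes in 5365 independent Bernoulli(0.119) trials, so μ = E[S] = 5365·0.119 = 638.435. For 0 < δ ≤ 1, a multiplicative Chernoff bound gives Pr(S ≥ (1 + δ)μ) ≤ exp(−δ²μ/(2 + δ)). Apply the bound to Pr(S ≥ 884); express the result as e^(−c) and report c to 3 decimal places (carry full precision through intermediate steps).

39.609

Write 884 = (1 + δ)μ, so δ = 884/638.435 − 1 = 0.3846359…
Then the exponent is δ²μ/(2 + δ) = (884 − μ)² / (μ·(2 + δ)) = 39.609027.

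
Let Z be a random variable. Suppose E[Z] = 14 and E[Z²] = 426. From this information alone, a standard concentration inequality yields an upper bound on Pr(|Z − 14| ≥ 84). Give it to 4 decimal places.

0.0326

The first two moments determine the variance, so Chebyshev's inequality is the sharpest standard bound available.
Var(Z) = E[Z²] − (E[Z])² = 426 − 196 = 230.
Chebyshev's inequality: Pr(|Z − μ| ≥ t) ≤ Var(Z)/t² = 230/7056 = 0.0326.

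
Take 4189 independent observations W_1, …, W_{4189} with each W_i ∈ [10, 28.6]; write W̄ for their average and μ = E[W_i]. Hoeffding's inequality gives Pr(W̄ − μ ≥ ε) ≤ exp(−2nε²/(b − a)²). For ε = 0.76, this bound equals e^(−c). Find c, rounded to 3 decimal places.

13.988

c = 2nε²/(b − a)² = 2·4189·0.76² / 18.6² = 13.9876.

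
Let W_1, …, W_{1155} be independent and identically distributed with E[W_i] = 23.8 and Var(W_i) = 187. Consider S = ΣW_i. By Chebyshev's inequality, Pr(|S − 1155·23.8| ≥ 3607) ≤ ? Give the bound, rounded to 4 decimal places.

0.0166

Var(S) = n·Var(W_i) = 1155·187 = 215985.
Chebyshev: Pr(|S − 1155·23.8| ≥ 3607) ≤ Var(S)/3607² = 215985/13010449 = 0.0166.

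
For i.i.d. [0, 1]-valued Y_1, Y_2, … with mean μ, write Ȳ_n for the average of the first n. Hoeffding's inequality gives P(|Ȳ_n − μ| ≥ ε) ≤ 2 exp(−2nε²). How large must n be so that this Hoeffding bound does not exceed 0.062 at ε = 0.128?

Require 2·exp(−2nε²) ≤ 0.062, i.e. 2nε² ≥ ln(2/0.062) = 3.473768.
So n ≥ 3.473768 / (2·0.128²) = 106.011.
The smallest integer n is 107.

107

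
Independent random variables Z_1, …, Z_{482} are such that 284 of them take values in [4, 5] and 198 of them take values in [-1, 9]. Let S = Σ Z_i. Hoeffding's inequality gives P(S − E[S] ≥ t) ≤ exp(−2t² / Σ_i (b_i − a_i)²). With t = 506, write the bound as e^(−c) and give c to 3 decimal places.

25.497

Σ(b_i − a_i)² = 284·1² + 198·10² = 20084.
c = 2t² / 20084 = 2·506² / 20084 = 25.4965.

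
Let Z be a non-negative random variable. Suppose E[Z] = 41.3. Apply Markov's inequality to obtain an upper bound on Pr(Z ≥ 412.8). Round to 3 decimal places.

Markov's inequality: for a non-negative random variable, Pr(Z ≥ a) ≤ E[Z]/a.
Here E[Z] = 41.3 and a = 412.8, so the bound is 41.3/412.8 = 0.1000.

0.100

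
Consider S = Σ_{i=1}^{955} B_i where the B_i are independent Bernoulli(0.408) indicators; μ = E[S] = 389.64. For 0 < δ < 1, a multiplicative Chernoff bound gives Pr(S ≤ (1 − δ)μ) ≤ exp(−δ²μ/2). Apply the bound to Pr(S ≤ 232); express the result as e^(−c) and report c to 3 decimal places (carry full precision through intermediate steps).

Write 232 = (1 − δ)μ, so δ = 1 − 232/389.64 = 0.4045786…
Then the exponent is δ²μ/2 = (μ − 232)²/(2μ) = 31.888884.

31.889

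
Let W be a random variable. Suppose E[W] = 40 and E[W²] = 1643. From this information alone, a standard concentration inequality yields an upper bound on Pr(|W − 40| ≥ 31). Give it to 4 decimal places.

0.0447

The first two moments determine the variance, so Chebyshev's inequality is the sharpest standard bound available.
Var(W) = E[W²] − (E[W])² = 1643 − 1600 = 43.
Chebyshev's inequality: Pr(|W − μ| ≥ t) ≤ Var(W)/t² = 43/961 = 0.0447.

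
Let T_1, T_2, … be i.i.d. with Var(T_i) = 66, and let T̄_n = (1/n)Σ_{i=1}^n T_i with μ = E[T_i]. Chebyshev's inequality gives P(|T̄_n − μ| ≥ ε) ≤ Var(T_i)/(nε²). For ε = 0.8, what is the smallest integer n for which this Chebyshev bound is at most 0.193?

535

Require 66/(n·0.8²) ≤ 0.193, i.e. n ≥ 66/(0.193·0.8²) = 534.326.
The smallest integer n is 535.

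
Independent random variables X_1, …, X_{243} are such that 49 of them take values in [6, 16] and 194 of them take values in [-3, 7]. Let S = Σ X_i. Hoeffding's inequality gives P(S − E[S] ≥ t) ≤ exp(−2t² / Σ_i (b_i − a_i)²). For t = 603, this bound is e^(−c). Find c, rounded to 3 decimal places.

29.927

Σ(b_i − a_i)² = 49·10² + 194·10² = 24300.
c = 2t² / 24300 = 2·603² / 24300 = 29.9267.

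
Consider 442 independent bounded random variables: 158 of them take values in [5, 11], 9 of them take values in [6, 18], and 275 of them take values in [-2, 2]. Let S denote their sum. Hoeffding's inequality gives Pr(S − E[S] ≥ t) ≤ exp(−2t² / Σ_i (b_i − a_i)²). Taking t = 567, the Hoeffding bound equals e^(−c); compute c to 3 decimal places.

Σ(b_i − a_i)² = 158·6² + 9·12² + 275·4² = 11384.
c = 2t² / 11384 = 2·567² / 11384 = 56.4809.

56.481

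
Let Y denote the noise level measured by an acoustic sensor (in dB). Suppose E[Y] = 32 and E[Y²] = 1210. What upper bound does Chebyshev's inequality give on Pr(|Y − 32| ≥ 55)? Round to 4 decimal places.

Var(Y) = E[Y²] − (E[Y])² = 1210 − 1024 = 186.
Chebyshev's inequality: Pr(|Y − μ| ≥ t) ≤ Var(Y)/t² = 186/3025 = 0.0615.

0.0615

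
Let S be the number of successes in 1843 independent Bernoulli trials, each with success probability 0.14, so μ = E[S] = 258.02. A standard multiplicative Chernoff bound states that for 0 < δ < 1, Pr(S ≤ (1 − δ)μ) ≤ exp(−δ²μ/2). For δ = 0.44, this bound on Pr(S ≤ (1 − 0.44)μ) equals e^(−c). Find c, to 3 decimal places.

c = δ²μ/2 = 0.44²·258.02/2 = 24.9763.

24.976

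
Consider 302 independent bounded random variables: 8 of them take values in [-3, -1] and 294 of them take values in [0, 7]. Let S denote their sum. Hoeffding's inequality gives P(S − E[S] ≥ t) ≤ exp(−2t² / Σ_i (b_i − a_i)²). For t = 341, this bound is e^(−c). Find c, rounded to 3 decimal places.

16.108

Σ(b_i − a_i)² = 8·2² + 294·7² = 14438.
c = 2t² / 14438 = 2·341² / 14438 = 16.1076.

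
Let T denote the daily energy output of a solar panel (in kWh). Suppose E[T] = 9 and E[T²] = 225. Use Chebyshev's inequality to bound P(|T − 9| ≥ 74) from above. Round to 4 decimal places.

Var(T) = E[T²] − (E[T])² = 225 − 81 = 144.
Chebyshev's inequality: P(|T − μ| ≥ t) ≤ Var(T)/t² = 144/5476 = 0.0263.

0.0263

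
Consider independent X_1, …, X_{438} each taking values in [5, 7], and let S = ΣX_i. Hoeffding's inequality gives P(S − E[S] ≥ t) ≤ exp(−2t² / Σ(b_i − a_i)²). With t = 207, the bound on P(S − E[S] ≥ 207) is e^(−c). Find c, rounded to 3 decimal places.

Σ(b_i − a_i)² = 438·(2)² = 1752.
c = 2t²/1752 = 2·207²/1752 = 48.9144.

48.914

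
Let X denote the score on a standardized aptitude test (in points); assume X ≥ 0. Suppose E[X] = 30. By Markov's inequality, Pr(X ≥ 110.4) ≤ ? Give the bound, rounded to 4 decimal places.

0.2717

Markov's inequality: for a non-negative random variable, Pr(X ≥ a) ≤ E[X]/a.
Here E[X] = 30 and a = 110.4, so the bound is 30/110.4 = 0.2717.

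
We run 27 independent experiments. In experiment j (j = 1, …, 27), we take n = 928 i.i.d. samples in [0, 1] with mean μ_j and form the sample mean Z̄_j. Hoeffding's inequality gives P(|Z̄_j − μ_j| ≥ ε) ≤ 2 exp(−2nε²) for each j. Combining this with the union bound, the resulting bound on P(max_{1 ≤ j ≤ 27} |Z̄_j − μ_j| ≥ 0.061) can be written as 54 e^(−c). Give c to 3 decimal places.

Union bound over the 27 events: P(max_{1 ≤ j ≤ 27} |Z̄_j − μ_j| ≥ 0.061) ≤ 27·2·exp(−2nε²) = 54 exp(−2·928·0.061²).
So c = 2·928·0.061² = 6.9062.

6.906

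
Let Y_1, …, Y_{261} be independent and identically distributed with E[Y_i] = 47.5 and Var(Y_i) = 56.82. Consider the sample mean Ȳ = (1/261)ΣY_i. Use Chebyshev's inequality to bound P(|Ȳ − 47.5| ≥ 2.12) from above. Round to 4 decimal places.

Var(Ȳ) = Var(Y_i)/n = 56.82/261 = 0.2177.
Chebyshev: P(|Ȳ − 47.5| ≥ 2.12) ≤ Var(Ȳ)/(2.12)² = 56.82/(261·2.12²) = 0.0484.

0.0484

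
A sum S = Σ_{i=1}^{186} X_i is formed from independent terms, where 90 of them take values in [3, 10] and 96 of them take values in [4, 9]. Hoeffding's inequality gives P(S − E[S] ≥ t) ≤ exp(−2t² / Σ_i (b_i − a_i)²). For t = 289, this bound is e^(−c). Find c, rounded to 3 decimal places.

24.529

Σ(b_i − a_i)² = 90·7² + 96·5² = 6810.
c = 2t² / 6810 = 2·289² / 6810 = 24.5289.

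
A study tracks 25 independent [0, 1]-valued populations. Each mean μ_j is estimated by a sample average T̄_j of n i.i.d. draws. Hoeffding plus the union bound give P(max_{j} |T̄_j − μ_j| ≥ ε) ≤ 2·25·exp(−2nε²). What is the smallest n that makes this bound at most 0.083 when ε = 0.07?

Need 2·25·exp(−2nε²) ≤ 0.083, i.e. exp(−2nε²) ≤ 0.083/50.
So 2nε² ≥ ln(50/0.083) = 6.400938.
Hence n ≥ 6.400938/(2·0.07²) = 653.157.
The smallest integer n is 654.

654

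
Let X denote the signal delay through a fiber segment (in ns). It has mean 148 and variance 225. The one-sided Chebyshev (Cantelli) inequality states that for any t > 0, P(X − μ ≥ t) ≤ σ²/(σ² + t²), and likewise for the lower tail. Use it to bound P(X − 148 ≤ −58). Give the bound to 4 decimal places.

0.0627

Here σ² = 225 and t = 58, so σ² + t² = 3589.
Cantelli's bound: 225/3589 = 0.0627.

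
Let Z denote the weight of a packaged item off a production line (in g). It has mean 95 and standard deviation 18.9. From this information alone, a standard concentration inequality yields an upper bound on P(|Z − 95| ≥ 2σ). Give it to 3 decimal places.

0.250

Mean and variance are known, so Chebyshev's inequality applies.
Chebyshev: P(|Z − μ| ≥ t) ≤ Var(Z)/t².
Var(Z) = σ² = 18.9² = 357.21.
t = 2·18.9 = 37.8.
Bound = 357.21 / 1428.84 = 0.2500.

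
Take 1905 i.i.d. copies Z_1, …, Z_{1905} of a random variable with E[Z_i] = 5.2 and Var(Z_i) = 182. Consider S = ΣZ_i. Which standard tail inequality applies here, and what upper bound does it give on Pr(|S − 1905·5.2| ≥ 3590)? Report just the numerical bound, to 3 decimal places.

With mean and variance of each term known, Chebyshev's inequality bounds the deviation of the sum (or sample mean).
Var(S) = n·Var(Z_i) = 1905·182 = 346710.
Chebyshev: Pr(|S − 1905·5.2| ≥ 3590) ≤ Var(S)/3590² = 346710/12888100 = 0.0269.

0.027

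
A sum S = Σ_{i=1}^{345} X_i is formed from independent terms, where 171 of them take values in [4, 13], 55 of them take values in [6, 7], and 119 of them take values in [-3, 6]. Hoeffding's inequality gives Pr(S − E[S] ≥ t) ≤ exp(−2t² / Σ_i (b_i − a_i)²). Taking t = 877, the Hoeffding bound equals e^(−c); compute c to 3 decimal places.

65.333

Σ(b_i − a_i)² = 171·9² + 55·1² + 119·9² = 23545.
c = 2t² / 23545 = 2·877² / 23545 = 65.3327.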